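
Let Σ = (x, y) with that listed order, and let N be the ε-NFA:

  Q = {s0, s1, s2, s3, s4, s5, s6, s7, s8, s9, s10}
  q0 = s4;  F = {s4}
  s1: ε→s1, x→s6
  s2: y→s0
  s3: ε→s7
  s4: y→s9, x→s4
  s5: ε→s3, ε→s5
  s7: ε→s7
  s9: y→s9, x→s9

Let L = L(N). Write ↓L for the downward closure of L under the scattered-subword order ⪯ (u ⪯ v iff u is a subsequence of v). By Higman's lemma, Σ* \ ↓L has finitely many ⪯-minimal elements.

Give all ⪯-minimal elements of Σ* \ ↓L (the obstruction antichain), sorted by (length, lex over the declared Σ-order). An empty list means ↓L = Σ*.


|Q|=11, |F|=1, |δ|=11 (5 ε).
min D↑ (2 st, q0=0, F={1}): 0:x→0,y→1 1:x→1,y→1 (ε-aug+det+¬).
'y': run [2, 1] end={s9} ∉↓L; 1/1 del acc.
1 words, ⪯-incomp.

Antichain: [y].


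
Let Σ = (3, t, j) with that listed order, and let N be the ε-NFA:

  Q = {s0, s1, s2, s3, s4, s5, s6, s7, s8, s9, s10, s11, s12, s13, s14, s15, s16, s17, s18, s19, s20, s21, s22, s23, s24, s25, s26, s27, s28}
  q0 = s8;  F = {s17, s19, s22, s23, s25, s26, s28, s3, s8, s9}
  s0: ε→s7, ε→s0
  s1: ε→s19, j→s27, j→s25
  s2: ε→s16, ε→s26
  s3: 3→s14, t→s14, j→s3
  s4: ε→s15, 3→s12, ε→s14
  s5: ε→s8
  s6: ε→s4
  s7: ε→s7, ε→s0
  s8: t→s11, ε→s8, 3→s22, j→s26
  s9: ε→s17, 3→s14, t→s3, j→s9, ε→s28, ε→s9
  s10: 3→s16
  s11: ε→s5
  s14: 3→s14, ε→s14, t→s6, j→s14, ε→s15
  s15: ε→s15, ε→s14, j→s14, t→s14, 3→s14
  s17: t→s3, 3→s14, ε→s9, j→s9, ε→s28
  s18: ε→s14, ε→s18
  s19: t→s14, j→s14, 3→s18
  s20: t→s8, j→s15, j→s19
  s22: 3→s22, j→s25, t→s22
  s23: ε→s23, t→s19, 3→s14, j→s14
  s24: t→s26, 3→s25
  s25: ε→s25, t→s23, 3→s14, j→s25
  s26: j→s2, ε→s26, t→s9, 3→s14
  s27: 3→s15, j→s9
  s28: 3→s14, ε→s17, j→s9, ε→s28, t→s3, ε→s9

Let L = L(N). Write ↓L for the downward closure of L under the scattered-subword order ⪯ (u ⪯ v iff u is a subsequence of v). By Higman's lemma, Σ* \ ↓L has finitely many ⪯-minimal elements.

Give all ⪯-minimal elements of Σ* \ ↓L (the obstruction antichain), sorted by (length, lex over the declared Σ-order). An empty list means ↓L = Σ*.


A = [j3, 3jtj, jttt].

|Q|=29, |F|=10, |δ|=77 (30 ε).
min D↑ (9 st, q0=0, F={4}): 0:3→1,t→0,j→2 1:3→1,t→1,j→3 2:3→4,t→5,j→2 3:3→4,t→6,j→3 4:3→4,t→4,j→4 5:3→4,t→7,j→5 6:3→4,t→8,j→4 7:3→4,t→4,j→7 8:3→4,t→4,j→4.
'j3': run [20, 16, 6] end={s12,s14,s15,s18,s4,s6} ∉↓L; 2/2 single-dels accept.
'3jtj': N↓-sim [20, 10, 9, 8, 5] end={s12,s14,s15,s4,s6} ∉↓L; 4/4 single-dels accept.
'jttt': |S_i|=[20, 16, 12, 8, 5] end={s12,s14,s15,s4,s6} ∉↓L; 4/4 single-dels accept.
3 words, ⪯-incomp.


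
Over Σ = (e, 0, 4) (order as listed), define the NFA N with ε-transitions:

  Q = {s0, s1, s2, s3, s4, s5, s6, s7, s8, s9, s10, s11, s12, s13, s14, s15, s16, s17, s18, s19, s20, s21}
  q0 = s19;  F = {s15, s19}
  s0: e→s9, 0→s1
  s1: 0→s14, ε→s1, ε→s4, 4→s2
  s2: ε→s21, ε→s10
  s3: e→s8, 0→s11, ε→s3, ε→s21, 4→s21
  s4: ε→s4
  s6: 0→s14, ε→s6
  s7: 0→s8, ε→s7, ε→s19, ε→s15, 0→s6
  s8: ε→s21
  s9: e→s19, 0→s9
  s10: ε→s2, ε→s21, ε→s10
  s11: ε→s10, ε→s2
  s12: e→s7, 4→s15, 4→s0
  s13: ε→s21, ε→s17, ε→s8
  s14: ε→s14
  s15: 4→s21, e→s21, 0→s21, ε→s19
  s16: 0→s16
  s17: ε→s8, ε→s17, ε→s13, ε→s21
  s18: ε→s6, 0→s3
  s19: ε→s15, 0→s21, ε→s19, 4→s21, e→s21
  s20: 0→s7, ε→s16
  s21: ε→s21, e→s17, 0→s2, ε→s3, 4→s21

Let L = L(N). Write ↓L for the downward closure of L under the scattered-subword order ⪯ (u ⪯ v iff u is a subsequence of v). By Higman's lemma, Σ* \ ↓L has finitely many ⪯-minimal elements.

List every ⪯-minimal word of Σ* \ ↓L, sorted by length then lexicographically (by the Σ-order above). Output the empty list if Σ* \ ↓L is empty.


A = [e, 0, 4].

|Q|=22, |F|=2, |δ|=59 (32 ε).
min D↑ (2 st, q0=0, F={1}): 0:e→1,0→1,4→1 1:e→1,0→1,4→1 [Hopcroft].
'e': run [10, 8] end={s10,s11,s13,s17,s2,s21,s3,s8} — reject; 1/1 del acc.
'0': run [10, 8] end={s10,s11,s13,s17,s2,s21,s3,s8} ∉↓L; 1/1 deletions ∈↓L.
'4': |S_i|=[10, 8] end={s10,s11,s13,s17,s2,s21,s3,s8} rej; 1/1 single-dels accept.
3 obstructions.


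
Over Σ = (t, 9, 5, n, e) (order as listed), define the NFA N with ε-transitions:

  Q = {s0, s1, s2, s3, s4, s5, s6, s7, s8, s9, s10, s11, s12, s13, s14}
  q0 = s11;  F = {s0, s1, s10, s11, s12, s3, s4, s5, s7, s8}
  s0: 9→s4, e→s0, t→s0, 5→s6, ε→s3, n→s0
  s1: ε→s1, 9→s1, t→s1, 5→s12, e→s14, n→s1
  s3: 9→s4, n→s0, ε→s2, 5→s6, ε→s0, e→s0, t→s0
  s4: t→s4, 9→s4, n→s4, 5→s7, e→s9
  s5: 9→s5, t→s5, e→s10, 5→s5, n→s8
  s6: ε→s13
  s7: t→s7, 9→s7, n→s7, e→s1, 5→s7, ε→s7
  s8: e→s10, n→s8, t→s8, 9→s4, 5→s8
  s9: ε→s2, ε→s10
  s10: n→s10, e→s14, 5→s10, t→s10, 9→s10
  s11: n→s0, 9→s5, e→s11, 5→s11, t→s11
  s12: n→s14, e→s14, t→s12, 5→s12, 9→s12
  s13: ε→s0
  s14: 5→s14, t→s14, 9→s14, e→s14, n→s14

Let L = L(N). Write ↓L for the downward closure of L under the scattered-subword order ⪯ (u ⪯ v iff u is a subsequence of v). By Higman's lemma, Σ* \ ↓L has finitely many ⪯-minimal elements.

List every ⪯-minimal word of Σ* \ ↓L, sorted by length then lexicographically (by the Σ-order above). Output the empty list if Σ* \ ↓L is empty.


|Q|=15, |F|=10, |δ|=64 (9 ε).
min D↑ (10 st, q0=0, F={6}): 0:t→0,9→1,5→0,n→2,e→0 1:t→1,9→1,5→1,n→3,e→4 2:t→2,9→5,5→2,n→2,e→2 3:t→3,9→5,5→3,n→3,e→4 4:t→4,9→4,5→4,n→4,e→6 5:t→5,9→5,5→7,n→5,e→4 6:t→6,9→6,5→6,n→6,e→6 7:t→7,9→7,5→7,n→7,e→8 8:t→8,9→8,5→9,n→8,e→6 9:t→9,9→9,5→9,n→6,e→6 [Hopcroft].
'9ee': N↓-sim [15, 10, 6, 1] end={s14} ∉↓L; 3/3 deletions ∈↓L.
'n95e5n': run [15, 13, 8, 5, 3, 2, 1] end={s14} — reject; 6/6 del acc.
2 words, ⪯-incomp.

A = [9ee, n95e5n].


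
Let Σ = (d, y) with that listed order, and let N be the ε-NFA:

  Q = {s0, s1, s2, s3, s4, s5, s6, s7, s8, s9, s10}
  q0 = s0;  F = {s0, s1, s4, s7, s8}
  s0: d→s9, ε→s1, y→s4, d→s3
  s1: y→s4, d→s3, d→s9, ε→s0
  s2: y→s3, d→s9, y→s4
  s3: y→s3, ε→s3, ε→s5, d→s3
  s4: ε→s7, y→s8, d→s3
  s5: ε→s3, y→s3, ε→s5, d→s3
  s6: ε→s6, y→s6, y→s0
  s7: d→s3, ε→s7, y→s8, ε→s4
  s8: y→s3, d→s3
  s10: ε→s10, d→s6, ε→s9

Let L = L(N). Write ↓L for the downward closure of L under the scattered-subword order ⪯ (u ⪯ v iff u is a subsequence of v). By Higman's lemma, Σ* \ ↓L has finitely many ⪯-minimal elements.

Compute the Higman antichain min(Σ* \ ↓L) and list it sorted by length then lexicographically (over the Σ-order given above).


|Q|=11, |F|=5, |δ|=34 (12 ε).
min D↑ (4 st, q0=0, F={1}): 0:d→1,y→2 1:d→1,y→1 2:d→1,y→3 3:d→1,y→1.
'd': run [8, 3] end={s3,s5,s9} — reject; 1/1 del acc.
'yyy': N↓-sim [8, 5, 3, 2] end={s3,s5} — reject; 3/3 deletions ∈↓L.
2 words, ⪯-incomp.

A = [d, yyy].


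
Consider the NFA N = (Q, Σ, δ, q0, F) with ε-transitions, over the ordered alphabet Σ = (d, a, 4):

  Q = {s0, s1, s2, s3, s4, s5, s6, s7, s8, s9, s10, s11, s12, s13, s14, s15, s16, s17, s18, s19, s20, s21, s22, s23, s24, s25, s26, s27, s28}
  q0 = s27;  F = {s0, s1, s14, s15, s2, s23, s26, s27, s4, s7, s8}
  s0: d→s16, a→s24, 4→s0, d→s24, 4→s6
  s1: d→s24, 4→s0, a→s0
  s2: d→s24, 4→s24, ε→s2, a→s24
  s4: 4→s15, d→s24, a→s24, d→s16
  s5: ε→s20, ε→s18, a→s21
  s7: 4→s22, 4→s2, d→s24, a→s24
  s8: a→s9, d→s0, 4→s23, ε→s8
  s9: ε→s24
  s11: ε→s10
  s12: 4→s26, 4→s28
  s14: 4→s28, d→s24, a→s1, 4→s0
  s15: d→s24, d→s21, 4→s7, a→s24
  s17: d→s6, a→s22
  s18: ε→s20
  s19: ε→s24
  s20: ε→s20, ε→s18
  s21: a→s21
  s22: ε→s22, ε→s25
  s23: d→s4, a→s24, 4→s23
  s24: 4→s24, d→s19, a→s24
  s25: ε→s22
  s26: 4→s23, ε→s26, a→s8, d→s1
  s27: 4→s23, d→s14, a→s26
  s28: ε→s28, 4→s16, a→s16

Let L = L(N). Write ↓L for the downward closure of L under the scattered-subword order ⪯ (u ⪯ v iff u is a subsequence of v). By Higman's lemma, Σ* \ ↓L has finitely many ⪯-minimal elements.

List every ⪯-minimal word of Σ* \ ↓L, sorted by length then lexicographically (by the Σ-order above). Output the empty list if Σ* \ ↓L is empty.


|Q|=29, |F|=11, |δ|=65 (15 ε).
min D↑ (12 st, q0=0, F={4}): 0:d→1,a→2,4→3 1:d→4,a→5,4→6 2:d→5,a→7,4→3 3:d→8,a→4,4→3 4:d→4,a→4,4→4 5:d→4,a→6,4→6 6:d→4,a→4,4→6 7:d→6,a→4,4→3 8:d→4,a→4,4→9 9:d→4,a→4,4→10 10:d→4,a→4,4→11 11:d→4,a→4,4→4 (ε-aug+det+¬).
'dd': |S_i|=[20, 15, 4] end={s16,s19,s21,s24} — reject; 2/2 single-dels accept.
'4a': |S_i|=[20, 14, 4] end={s16,s19,s21,s24} ∉↓L; 2/2 del acc.
'aaa': |S_i|=[20, 17, 15, 4] end={s19,s21,s24,s9} ∉↓L; 3/3 single-dels accept.
'4d4444': run [20, 14, 10, 8, 6, 5, 2] end={s19,s24} ∉↓L; 6/6 deletions ∈↓L.
4 obstructions.

Antichain: [dd, 4a, aaa, 4d4444].


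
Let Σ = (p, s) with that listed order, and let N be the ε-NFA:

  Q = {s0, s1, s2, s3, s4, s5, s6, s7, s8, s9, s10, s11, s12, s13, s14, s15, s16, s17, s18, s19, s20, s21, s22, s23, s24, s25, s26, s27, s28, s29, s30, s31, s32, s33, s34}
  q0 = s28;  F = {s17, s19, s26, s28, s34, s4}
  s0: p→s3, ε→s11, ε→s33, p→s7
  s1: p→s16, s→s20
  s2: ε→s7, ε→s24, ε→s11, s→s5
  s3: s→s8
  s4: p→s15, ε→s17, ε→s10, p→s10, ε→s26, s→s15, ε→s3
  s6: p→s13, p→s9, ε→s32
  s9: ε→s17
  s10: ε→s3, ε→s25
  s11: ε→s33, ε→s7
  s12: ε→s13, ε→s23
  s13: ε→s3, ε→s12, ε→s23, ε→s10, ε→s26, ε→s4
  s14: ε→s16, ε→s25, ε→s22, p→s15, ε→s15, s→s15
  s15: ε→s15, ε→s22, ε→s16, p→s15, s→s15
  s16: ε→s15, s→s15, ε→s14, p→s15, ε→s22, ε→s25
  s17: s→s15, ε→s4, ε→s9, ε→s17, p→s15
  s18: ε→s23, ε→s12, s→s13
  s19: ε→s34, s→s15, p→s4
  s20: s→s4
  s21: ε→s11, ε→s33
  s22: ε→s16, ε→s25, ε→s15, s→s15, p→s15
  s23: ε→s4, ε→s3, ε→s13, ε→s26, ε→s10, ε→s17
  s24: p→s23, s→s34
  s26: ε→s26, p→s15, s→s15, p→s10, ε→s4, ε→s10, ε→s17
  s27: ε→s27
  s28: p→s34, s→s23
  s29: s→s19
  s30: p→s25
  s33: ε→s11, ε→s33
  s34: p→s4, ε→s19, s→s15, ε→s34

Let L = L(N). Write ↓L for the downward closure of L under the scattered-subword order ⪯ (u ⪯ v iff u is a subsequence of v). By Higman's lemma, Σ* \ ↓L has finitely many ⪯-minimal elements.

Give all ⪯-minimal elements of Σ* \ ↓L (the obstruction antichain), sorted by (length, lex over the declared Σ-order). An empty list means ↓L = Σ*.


A = [ps, sp, ss, ppp].

|Q|=35, |F|=6, |δ|=96 (60 ε).
min D↑ (4 st, q0=0, F={3}): 0:p→1,s→2 1:p→2,s→3 2:p→3,s→3 3:p→3,s→3.
'ps': run [18, 14, 6] end={s14,s15,s16,s22,s25,s8} — reject; 2/2 deletions ∈↓L.
'sp': |S_i|=[18, 15, 8] end={s10,s14,s15,s16,s22,s25,s3,s8} — reject; 2/2 del acc.
'ss': N↓-sim [18, 15, 6] end={s14,s15,s16,s22,s25,s8} — reject; 2/2 del acc.
'ppp': |S_i|=[18, 14, 12, 8] end={s10,s14,s15,s16,s22,s25,s3,s8} ∉↓L; 3/3 del acc.
4 obstructions.


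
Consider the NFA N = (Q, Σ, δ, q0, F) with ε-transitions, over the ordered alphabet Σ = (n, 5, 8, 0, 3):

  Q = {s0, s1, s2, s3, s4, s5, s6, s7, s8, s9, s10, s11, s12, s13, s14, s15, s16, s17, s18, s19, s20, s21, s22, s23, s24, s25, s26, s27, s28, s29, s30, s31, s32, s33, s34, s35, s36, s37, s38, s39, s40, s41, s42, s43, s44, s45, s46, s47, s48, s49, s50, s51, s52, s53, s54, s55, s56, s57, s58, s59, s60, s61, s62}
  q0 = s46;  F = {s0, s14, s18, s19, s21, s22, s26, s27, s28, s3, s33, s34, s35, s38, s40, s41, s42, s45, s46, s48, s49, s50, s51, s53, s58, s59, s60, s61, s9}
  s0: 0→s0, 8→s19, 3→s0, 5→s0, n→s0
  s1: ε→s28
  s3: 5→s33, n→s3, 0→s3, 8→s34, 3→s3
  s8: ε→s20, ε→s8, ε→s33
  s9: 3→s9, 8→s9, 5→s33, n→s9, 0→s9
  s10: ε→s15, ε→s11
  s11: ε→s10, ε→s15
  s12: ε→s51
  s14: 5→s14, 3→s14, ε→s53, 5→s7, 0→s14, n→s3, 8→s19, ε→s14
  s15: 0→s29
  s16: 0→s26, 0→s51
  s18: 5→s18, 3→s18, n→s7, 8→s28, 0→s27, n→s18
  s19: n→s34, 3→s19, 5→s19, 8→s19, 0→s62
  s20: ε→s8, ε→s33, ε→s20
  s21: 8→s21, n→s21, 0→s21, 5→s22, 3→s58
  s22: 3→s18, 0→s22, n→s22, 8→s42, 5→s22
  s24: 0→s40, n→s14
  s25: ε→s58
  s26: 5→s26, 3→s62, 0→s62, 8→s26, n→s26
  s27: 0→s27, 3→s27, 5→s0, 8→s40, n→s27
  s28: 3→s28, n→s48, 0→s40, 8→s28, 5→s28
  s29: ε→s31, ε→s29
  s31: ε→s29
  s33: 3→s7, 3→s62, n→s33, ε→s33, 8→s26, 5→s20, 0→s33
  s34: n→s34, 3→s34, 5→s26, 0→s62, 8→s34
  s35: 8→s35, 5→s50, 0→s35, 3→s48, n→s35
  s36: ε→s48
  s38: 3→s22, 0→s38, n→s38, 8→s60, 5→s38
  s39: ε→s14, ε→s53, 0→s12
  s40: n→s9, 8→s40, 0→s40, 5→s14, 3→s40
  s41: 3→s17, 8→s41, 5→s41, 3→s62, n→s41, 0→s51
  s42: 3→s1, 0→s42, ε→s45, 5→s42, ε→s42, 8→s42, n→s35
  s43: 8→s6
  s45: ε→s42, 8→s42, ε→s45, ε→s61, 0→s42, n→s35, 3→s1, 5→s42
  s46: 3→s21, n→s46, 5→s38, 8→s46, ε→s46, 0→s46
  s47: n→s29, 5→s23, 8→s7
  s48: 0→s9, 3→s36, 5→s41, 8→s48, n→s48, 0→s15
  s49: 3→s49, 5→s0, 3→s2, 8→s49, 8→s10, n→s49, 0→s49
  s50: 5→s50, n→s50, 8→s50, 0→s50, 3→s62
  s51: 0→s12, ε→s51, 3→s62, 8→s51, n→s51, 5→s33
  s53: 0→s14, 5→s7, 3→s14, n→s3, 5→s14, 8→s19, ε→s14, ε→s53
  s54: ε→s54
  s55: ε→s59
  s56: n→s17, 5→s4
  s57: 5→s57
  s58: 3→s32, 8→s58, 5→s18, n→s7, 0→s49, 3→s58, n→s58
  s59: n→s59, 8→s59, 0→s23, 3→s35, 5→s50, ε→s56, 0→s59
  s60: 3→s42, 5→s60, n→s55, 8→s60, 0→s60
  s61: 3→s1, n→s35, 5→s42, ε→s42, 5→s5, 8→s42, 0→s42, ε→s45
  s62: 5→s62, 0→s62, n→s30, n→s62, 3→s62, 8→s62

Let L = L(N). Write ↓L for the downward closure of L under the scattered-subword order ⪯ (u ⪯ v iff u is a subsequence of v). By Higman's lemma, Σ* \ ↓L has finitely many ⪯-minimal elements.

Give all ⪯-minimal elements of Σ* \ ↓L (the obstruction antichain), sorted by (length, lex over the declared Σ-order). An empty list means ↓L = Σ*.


min(Σ*\↓L) = [58n53, 330580].

|Q|=63, |F|=29, |δ|=212 (36 ε).
min D↑ (27 st, q0=0, F={15}): 0:n→0,5→1,8→0,0→0,3→2 1:n→1,5→1,8→3,0→1,3→4 2:n→2,5→4,8→2,0→2,3→5 3:n→6,5→3,8→3,0→3,3→7 4:n→4,5→4,8→7,0→4,3→8 5:n→5,5→8,8→5,0→9,3→5 6:n→6,5→10,8→6,0→6,3→11 7:n→11,5→7,8→7,0→7,3→12 8:n→8,5→8,8→12,0→13,3→8 9:n→9,5→14,8→9,0→9,3→9 10:n→10,5→10,8→10,0→10,3→15 11:n→11,5→10,8→11,0→11,3→16 12:n→16,5→12,8→12,0→17,3→12 13:n→13,5→14,8→17,0→13,3→13 14:n→14,5→14,8→18,0→14,3→14 15:n→15,5→15,8→15,0→15,3→15 16:n→16,5→19,8→16,0→20,3→16 17:n→20,5→21,8→17,0→17,3→17 18:n→22,5→18,8→18,0→15,3→18 19:n→19,5→19,8→19,0→23,3→15 20:n→20,5→24,8→20,0→20,3→20 21:n→25,5→21,8→18,0→21,3→21 22:n→22,5→26,8→22,0→15,3→22 23:n→23,5→24,8→23,0→23,3→15 24:n→24,5→24,8→26,0→24,3→15 25:n→25,5→24,8→22,0→25,3→25 26:n→26,5→26,8→26,0→15,3→15 (ε-aug+det+¬).
'58n53': N↓-sim [50, 42, 37, 26, 13, 4] end={s17,s30,s62,s7} — reject; 5/5 deletions ∈↓L.
'330580': N↓-sim [50, 42, 34, 25, 13, 5, 2] end={s30,s62} — reject; 6/6 single-dels accept.
2 words, ⪯-incomp.


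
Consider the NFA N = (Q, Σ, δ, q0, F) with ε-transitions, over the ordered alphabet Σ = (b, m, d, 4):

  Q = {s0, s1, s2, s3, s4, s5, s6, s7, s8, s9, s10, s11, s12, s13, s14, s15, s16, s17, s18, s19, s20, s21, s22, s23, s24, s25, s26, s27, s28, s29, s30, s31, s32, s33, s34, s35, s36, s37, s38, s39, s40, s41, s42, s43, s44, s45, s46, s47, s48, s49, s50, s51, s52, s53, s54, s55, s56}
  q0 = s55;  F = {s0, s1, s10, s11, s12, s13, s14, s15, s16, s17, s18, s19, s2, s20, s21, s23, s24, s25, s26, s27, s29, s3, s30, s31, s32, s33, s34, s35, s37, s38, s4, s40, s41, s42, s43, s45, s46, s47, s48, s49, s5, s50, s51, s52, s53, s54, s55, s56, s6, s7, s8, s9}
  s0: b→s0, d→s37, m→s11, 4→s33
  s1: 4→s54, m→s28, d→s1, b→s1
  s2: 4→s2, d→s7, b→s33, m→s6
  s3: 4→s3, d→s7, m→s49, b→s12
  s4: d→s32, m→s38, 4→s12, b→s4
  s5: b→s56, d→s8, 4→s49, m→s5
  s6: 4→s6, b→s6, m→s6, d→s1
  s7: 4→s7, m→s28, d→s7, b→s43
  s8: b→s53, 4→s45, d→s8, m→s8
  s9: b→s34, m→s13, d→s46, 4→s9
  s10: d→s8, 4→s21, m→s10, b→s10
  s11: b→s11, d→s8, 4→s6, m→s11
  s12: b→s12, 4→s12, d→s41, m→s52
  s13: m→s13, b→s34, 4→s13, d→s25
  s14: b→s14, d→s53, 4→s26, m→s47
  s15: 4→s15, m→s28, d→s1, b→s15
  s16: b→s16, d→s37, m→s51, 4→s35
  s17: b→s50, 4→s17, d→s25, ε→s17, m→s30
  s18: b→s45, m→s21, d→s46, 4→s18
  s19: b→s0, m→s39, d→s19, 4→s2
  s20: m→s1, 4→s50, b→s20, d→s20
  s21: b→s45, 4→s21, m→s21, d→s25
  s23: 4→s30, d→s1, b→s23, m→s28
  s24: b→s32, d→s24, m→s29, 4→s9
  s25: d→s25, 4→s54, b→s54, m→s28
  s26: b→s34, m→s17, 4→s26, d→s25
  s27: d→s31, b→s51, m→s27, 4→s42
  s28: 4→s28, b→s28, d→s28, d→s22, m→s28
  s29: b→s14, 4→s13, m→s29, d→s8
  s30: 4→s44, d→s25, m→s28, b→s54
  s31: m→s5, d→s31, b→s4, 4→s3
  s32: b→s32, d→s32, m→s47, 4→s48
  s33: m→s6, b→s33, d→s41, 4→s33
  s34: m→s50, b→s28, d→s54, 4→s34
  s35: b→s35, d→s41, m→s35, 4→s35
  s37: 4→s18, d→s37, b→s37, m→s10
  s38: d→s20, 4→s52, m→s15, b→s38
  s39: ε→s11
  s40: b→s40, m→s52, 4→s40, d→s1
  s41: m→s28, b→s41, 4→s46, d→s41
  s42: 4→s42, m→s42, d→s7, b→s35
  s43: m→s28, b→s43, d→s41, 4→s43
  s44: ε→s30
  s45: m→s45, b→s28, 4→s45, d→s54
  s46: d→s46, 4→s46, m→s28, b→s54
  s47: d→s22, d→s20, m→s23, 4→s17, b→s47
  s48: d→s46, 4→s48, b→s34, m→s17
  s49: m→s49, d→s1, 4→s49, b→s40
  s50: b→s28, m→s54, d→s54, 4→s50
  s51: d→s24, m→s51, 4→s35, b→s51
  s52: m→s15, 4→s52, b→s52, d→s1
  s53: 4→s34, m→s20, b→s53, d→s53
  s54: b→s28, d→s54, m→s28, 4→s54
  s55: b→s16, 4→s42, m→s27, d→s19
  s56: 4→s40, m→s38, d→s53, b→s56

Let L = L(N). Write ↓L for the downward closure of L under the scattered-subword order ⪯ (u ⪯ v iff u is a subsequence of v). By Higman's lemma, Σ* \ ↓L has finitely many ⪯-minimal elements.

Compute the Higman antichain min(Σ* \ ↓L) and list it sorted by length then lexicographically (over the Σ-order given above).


min(Σ*\↓L) = [4dm, bd4bb, dmd4b, mdbmmm].

|Q|=57, |F|=52, |δ|=217 (3 ε).
min D↑ (53 st, q0=0, F={24}): 0:b→1,m→2,d→3,4→4 1:b→1,m→5,d→6,4→7 2:b→5,m→2,d→8,4→4 3:b→9,m→10,d→3,4→11 4:b→7,m→4,d→12,4→4 5:b→5,m→5,d→13,4→7 6:b→6,m→14,d→6,4→15 7:b→7,m→7,d→16,4→7 8:b→17,m→18,d→8,4→19 9:b→9,m→10,d→6,4→20 10:b→10,m→10,d→21,4→22 11:b→20,m→22,d→12,4→11 12:b→23,m→24,d→12,4→12 13:b→25,m→26,d→13,4→27 14:b→14,m→14,d→21,4→28 15:b→29,m→28,d→30,4→15 16:b→16,m→24,d→16,4→30 17:b→17,m→31,d→25,4→32 18:b→33,m→18,d→21,4→34 19:b→32,m→34,d→12,4→19 20:b→20,m→22,d→16,4→20 21:b→35,m→21,d→21,4→29 22:b→22,m→22,d→36,4→22 23:b→23,m→24,d→16,4→23 24:b→24,m→24,d→24,4→24 25:b→25,m→37,d→25,4→38 26:b→39,m→26,d→21,4→40 27:b→41,m→40,d→30,4→27 28:b→29,m→28,d→42,4→28 29:b→24,m→29,d→43,4→29 30:b→43,m→24,d→30,4→30 31:b→31,m→44,d→45,4→46 32:b→32,m→46,d→16,4→32 33:b→33,m→31,d→35,4→47 34:b→47,m→34,d→36,4→34 35:b→35,m→45,d→35,4→41 36:b→36,m→24,d→36,4→43 37:b→37,m→48,d→45,4→49 38:b→41,m→49,d→30,4→38 39:b→39,m→37,d→35,4→50 40:b→41,m→40,d→42,4→40 41:b→24,m→51,d→43,4→41 42:b→43,m→24,d→42,4→43 43:b→24,m→24,d→43,4→43 44:b→44,m→24,d→36,4→44 45:b→45,m→36,d→45,4→51 46:b→46,m→44,d→36,4→46 47:b→47,m→46,d→36,4→47 48:b→48,m→24,d→36,4→52 49:b→51,m→52,d→42,4→49 50:b→41,m→49,d→42,4→50 51:b→24,m→43,d→43,4→51 52:b→43,m→24,d→42,4→52 (ε-aug+det+¬).
'4dm': N↓-sim [56, 32, 9, 2] end={s22,s28} rej; 3/3 deletions ∈↓L.
'bd4bb': N↓-sim [56, 45, 30, 17, 6, 2] end={s22,s28} — reject; 5/5 del acc.
'dmd4b': |S_i|=[56, 50, 32, 11, 6, 2] end={s22,s28} rej; 5/5 single-dels accept.
'mdbmmm': run [56, 48, 39, 28, 15, 9, 2] end={s22,s28} ∉↓L; 6/6 single-dels accept.
4 obstructions.


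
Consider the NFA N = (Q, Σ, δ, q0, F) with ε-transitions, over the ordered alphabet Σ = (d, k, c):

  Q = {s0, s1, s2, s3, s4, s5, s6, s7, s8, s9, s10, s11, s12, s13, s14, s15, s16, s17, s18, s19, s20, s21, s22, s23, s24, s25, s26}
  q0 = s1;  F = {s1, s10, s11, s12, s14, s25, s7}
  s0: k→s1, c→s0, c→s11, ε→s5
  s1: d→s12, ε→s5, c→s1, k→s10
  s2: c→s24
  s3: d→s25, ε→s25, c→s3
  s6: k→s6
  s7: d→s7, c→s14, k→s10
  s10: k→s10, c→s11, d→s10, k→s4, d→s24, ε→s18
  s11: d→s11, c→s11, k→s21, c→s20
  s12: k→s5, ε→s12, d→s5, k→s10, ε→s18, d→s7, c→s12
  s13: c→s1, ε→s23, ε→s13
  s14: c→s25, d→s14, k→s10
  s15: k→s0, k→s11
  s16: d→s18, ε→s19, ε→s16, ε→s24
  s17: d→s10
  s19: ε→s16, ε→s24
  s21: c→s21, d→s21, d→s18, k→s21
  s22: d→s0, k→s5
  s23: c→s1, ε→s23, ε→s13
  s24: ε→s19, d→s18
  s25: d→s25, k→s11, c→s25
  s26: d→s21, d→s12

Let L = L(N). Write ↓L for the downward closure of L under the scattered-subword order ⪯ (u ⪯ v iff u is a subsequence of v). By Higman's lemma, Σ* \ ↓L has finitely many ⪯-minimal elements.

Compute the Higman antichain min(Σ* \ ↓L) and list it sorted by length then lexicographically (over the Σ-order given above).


|Q|=27, |F|=7, |δ|=64 (16 ε).
min D↑ (8 st, q0=0, F={6}): 0:d→1,k→2,c→0 1:d→3,k→2,c→1 2:d→2,k→2,c→4 3:d→3,k→2,c→5 4:d→4,k→6,c→4 5:d→5,k→2,c→7 6:d→6,k→6,c→6 7:d→7,k→4,c→7.
'kck': N↓-sim [15, 10, 4, 2] end={s18,s21} — reject; 3/3 deletions ∈↓L.
'ddcckk': run [15, 14, 13, 11, 5, 4, 2] end={s18,s21} ∉↓L; 6/6 del acc.
2 words, ⪯-incomp.

Antichain: [kck, ddcckk].


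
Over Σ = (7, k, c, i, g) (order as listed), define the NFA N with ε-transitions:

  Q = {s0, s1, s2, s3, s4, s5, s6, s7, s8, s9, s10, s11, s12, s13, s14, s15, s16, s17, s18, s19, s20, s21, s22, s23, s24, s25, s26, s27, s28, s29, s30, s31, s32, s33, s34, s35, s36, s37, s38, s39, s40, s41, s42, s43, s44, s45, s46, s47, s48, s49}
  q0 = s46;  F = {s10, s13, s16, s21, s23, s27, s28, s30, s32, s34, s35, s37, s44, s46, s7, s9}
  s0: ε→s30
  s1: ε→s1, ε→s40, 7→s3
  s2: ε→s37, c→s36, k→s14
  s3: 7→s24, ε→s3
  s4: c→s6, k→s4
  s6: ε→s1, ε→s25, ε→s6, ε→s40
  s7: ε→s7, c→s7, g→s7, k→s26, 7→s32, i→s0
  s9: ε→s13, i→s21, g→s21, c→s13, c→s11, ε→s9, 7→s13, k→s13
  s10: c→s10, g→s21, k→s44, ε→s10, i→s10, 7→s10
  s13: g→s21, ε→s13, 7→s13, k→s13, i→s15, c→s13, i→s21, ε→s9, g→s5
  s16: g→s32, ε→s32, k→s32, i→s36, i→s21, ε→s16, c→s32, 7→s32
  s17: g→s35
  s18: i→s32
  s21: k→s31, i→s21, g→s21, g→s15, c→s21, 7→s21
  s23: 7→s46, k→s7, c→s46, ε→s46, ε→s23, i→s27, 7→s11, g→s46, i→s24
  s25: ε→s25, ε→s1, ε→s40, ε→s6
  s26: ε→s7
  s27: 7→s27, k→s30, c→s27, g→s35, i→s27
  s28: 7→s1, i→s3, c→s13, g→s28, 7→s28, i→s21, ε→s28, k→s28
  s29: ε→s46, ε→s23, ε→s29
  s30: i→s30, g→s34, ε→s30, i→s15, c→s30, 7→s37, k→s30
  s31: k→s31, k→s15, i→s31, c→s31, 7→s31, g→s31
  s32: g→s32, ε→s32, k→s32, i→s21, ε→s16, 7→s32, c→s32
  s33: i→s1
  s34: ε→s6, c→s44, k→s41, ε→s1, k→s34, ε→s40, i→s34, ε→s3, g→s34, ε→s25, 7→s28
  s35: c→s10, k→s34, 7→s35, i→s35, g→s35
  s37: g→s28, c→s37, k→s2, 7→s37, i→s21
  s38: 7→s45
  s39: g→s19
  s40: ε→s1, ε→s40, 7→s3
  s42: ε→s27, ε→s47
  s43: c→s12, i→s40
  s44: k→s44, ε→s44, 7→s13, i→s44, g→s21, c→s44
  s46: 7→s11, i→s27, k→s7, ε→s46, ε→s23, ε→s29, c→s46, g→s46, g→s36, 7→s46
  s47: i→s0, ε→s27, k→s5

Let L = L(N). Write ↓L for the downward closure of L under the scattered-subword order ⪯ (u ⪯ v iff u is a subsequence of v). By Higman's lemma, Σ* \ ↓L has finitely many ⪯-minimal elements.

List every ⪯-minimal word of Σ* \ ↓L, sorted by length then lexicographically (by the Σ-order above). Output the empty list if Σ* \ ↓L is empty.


min(Σ*\↓L) = [k7ik, igcgk].

|Q|=50, |F|=16, |δ|=160 (45 ε).
min D↑ (14 st, q0=0, F={10}): 0:7→0,k→1,c→0,i→2,g→0 1:7→3,k→1,c→1,i→4,g→1 2:7→2,k→4,c→2,i→2,g→5 3:7→3,k→3,c→3,i→6,g→3 4:7→7,k→4,c→4,i→4,g→8 5:7→5,k→8,c→9,i→5,g→5 6:7→6,k→10,c→6,i→6,g→6 7:7→7,k→7,c→7,i→6,g→11 8:7→11,k→8,c→12,i→8,g→8 9:7→9,k→12,c→9,i→9,g→6 10:7→10,k→10,c→10,i→10,g→10 11:7→11,k→11,c→13,i→6,g→11 12:7→13,k→12,c→12,i→12,g→6 13:7→13,k→13,c→13,i→6,g→6.
'k7ik': N↓-sim [33, 27, 18, 6, 2] end={s15,s31} rej; 4/4 deletions ∈↓L.
'igcgk': N↓-sim [33, 26, 19, 9, 4, 2] end={s15,s31} rej; 5/5 deletions ∈↓L.
2 obstructions.


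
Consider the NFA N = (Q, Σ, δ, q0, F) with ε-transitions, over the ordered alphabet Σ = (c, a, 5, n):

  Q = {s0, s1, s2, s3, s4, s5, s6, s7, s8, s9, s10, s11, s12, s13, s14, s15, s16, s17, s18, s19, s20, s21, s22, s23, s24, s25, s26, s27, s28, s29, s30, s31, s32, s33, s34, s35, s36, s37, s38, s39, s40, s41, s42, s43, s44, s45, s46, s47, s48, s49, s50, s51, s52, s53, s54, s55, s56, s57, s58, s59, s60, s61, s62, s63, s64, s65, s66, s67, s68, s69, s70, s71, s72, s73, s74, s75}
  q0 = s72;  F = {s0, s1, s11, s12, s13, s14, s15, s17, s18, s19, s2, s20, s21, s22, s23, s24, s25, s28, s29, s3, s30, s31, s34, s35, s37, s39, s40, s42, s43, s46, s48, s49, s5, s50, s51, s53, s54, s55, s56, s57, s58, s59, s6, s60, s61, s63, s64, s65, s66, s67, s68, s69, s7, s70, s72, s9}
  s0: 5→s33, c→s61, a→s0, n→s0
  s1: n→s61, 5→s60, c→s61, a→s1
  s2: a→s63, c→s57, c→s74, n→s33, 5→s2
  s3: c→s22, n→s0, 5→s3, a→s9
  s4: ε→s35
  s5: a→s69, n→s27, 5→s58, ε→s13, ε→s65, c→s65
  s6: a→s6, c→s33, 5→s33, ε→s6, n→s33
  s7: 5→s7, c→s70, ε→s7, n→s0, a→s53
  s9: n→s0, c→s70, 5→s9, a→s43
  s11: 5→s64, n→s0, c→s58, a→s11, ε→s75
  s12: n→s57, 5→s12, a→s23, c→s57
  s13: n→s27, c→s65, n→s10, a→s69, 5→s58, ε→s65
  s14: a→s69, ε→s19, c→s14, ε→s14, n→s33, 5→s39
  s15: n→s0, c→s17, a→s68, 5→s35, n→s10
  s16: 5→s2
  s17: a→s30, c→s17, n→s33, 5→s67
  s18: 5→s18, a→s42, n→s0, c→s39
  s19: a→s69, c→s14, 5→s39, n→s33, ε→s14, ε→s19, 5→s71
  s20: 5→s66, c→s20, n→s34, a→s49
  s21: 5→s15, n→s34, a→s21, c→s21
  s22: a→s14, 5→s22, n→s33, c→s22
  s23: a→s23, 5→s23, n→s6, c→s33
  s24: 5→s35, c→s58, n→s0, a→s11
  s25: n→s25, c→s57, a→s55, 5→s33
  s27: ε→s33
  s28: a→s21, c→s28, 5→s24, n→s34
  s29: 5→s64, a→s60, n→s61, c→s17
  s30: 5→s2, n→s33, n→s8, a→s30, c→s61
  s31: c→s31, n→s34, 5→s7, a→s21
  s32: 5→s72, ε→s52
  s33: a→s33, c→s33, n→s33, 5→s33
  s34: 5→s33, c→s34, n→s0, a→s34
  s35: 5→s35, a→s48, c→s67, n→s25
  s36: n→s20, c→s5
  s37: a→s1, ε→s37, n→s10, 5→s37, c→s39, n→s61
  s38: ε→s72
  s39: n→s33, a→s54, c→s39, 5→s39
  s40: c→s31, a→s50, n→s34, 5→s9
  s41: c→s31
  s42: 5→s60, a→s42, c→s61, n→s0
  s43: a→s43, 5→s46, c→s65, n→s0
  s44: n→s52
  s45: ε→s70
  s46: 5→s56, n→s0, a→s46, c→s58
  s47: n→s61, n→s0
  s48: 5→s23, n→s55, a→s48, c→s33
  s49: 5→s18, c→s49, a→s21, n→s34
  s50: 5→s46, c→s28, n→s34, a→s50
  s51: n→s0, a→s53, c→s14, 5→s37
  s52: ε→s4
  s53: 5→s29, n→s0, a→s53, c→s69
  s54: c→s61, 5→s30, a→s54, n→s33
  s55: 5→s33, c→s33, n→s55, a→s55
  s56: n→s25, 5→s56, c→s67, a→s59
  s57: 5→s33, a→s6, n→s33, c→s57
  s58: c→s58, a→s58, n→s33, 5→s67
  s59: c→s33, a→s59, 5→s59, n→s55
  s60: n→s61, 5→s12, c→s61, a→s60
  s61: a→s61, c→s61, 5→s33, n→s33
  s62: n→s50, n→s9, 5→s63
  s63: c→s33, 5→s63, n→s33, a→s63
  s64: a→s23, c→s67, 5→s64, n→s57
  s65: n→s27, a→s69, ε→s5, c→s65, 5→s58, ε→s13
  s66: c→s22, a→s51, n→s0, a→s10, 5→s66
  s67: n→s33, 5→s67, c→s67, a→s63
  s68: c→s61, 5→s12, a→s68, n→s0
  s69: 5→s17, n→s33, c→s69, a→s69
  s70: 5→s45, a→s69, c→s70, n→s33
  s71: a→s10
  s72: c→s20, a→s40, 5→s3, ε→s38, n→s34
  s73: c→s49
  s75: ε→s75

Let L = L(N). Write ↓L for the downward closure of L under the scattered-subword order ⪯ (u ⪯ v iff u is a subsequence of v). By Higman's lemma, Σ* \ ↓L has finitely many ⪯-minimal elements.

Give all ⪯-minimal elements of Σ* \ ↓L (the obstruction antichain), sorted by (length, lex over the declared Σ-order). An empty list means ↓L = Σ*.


min(Σ*\↓L) = [n5, 5cn, nncn, ca5ac5, c5a5nn, aa55ac].

|Q|=76, |F|=56, |δ|=269 (21 ε).
min D↑ (54 st, q0=0, F={12}): 0:c→1,a→2,5→3,n→4 1:c→1,a→5,5→6,n→4 2:c→7,a→8,5→9,n→4 3:c→10,a→9,5→3,n→11 4:c→4,a→4,5→12,n→11 5:c→5,a→13,5→14,n→4 6:c→10,a→15,5→6,n→11 7:c→7,a→13,5→16,n→4 8:c→17,a→8,5→18,n→4 9:c→19,a→20,5→9,n→11 10:c→10,a→21,5→10,n→12 11:c→22,a→11,5→12,n→11 12:c→12,a→12,5→12,n→12 13:c→13,a→13,5→23,n→4 14:c→24,a→25,5→14,n→11 15:c→21,a→26,5→27,n→11 16:c→19,a→26,5→16,n→11 17:c→17,a→13,5→28,n→4 18:c→29,a→18,5→30,n→11 19:c→19,a→31,5→19,n→12 20:c→32,a→20,5→18,n→11 21:c→21,a→31,5→24,n→12 22:c→22,a→22,5→12,n→12 23:c→33,a→34,5→35,n→11 24:c→24,a→36,5→24,n→12 25:c→22,a→25,5→37,n→11 26:c→31,a→26,5→38,n→11 27:c→24,a→39,5→27,n→22 28:c→29,a→40,5→35,n→11 29:c→29,a→29,5→41,n→12 30:c→41,a→42,5→30,n→43 31:c→31,a→31,5→33,n→12 32:c→32,a→31,5→29,n→12 33:c→33,a→44,5→41,n→12 34:c→22,a→34,5→45,n→11 35:c→41,a→46,5→35,n→43 36:c→22,a→36,5→44,n→12 37:c→22,a→37,5→45,n→22 38:c→33,a→37,5→47,n→22 39:c→22,a→39,5→37,n→22 40:c→29,a→40,5→47,n→11 41:c→41,a→48,5→41,n→12 42:c→12,a→42,5→42,n→49 43:c→50,a→49,5→12,n→43 44:c→22,a→44,5→51,n→12 45:c→50,a→52,5→45,n→50 46:c→12,a→46,5→52,n→49 47:c→41,a→52,5→47,n→50 48:c→12,a→48,5→48,n→12 49:c→12,a→49,5→12,n→49 50:c→50,a→53,5→12,n→12 51:c→50,a→48,5→51,n→12 52:c→12,a→52,5→52,n→53 53:c→12,a→53,5→12,n→12 (ε-aug+det+¬).
'n5': |S_i|=[65, 11, 1] end={s33} — reject; 2/2 del acc.
'5cn': run [65, 55, 26, 4] end={s10,s27,s33,s8} ∉↓L; 3/3 del acc.
'nncn': N↓-sim [65, 11, 7, 4, 1] end={s33} — reject; 4/4 del acc.
'ca5ac5': run [65, 55, 42, 31, 20, 5, 1] end={s33} ∉↓L; 6/6 single-dels accept.
'c5a5nn': run [65, 55, 45, 35, 22, 6, 1] end={s33} — reject; 6/6 del acc.
'aa55ac': run [65, 59, 45, 31, 16, 7, 1] end={s33} — reject; 6/6 single-dels accept.
6 minimals (antichain).


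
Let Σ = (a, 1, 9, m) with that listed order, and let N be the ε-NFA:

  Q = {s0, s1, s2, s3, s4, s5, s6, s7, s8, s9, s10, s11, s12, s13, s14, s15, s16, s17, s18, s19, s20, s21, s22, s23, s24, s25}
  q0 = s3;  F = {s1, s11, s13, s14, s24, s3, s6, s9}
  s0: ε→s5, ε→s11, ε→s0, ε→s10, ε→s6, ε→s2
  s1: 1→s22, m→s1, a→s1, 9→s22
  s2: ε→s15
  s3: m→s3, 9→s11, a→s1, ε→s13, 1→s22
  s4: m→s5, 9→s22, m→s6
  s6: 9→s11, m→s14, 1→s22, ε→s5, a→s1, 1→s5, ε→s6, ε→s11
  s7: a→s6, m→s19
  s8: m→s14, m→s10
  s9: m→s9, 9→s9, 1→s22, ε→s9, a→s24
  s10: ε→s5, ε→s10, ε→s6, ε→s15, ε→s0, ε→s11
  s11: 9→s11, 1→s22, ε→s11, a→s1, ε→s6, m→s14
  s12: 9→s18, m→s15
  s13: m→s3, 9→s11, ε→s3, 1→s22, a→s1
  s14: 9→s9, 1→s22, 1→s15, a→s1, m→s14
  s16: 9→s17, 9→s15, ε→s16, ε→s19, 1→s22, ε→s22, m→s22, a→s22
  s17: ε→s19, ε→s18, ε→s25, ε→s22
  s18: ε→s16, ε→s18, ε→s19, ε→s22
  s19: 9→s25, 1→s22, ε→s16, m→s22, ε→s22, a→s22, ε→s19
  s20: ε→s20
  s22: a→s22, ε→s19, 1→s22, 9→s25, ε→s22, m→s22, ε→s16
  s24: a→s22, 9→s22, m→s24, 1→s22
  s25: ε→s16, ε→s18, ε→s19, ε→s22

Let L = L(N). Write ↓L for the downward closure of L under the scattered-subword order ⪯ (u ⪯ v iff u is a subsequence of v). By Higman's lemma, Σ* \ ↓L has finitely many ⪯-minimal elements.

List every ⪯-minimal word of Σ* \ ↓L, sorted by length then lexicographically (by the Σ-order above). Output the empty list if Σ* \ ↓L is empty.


A = [1, a9, 9m9aa].

|Q|=26, |F|=8, |δ|=99 (43 ε).
min D↑ (7 st, q0=0, F={2}): 0:a→1,1→2,9→3,m→0 1:a→1,1→2,9→2,m→1 2:a→2,1→2,9→2,m→2 3:a→1,1→2,9→3,m→4 4:a→1,1→2,9→5,m→4 5:a→6,1→2,9→5,m→5 6:a→2,1→2,9→2,m→6 (ε-aug+det+¬).
'1': run [16, 8] end={s15,s16,s17,s18,s19,s22,s25,s5} — reject; 1/1 del acc.
'a9': N↓-sim [16, 9, 7] end={s15,s16,s17,s18,s19,s22,s25} — reject; 2/2 single-dels accept.
'9m9aa': N↓-sim [16, 14, 11, 9, 8, 7] end={s15,s16,s17,s18,s19,s22,s25} ∉↓L; 5/5 deletions ∈↓L.
3 obstructions.


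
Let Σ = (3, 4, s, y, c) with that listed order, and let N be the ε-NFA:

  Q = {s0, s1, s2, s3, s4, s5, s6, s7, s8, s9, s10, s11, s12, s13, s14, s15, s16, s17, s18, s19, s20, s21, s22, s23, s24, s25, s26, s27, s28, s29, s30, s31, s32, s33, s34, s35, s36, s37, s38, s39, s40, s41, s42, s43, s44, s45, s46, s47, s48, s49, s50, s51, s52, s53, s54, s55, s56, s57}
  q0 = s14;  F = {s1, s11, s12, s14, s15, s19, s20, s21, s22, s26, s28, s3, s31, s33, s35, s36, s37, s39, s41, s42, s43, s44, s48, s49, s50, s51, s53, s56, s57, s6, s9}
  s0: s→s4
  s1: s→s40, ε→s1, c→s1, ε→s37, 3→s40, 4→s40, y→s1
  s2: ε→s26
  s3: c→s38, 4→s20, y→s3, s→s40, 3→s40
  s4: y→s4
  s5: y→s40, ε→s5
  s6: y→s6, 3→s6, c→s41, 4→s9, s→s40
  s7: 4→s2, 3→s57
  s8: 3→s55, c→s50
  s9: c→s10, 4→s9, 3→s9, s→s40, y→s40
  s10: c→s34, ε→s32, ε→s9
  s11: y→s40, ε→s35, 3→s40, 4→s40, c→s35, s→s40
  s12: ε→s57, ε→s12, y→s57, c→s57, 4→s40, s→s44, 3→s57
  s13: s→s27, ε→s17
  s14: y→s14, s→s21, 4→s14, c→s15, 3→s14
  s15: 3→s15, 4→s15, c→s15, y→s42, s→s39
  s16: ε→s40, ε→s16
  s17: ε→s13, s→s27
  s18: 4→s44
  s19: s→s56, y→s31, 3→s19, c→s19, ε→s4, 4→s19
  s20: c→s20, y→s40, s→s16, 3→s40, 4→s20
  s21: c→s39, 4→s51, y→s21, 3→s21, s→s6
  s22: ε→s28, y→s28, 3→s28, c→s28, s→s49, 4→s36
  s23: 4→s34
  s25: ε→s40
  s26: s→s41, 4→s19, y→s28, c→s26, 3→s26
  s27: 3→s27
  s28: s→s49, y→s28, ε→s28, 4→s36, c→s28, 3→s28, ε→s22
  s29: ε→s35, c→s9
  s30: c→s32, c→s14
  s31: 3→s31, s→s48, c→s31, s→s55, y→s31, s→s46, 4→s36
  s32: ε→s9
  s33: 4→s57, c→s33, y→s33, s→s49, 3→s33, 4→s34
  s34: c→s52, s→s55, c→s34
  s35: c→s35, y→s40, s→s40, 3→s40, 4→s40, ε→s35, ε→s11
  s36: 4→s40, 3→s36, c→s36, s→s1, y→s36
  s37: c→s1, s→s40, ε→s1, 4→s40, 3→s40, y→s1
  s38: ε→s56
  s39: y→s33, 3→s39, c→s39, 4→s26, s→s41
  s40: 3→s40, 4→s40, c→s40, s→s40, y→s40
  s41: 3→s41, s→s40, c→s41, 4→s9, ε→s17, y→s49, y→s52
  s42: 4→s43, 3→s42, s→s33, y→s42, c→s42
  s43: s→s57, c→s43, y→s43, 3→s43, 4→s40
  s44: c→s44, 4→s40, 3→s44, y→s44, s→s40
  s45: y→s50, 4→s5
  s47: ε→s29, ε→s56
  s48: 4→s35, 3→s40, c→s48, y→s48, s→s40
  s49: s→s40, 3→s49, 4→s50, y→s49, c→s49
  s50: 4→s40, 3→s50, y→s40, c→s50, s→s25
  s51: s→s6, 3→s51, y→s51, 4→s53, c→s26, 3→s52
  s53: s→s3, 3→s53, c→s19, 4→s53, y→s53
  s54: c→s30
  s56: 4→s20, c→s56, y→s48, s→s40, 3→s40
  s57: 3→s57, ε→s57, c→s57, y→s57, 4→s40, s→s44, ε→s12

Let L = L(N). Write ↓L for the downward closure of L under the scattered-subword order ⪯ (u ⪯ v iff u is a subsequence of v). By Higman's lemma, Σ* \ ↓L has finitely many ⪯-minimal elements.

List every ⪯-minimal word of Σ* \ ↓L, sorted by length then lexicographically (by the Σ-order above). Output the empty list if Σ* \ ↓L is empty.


Antichain: [sss, ss4y, cy44, s44s3].

|Q|=58, |F|=31, |δ|=216 (29 ε).
min D↑ (28 st, q0=0, F={10}): 0:3→0,4→0,s→1,y→0,c→2 1:3→1,4→3,s→4,y→1,c→5 2:3→2,4→2,s→5,y→6,c→2 3:3→3,4→7,s→4,y→3,c→8 4:3→4,4→9,s→10,y→4,c→11 5:3→5,4→8,s→11,y→12,c→5 6:3→6,4→13,s→12,y→6,c→6 7:3→7,4→7,s→14,y→7,c→15 8:3→8,4→15,s→11,y→16,c→8 9:3→9,4→9,s→10,y→10,c→9 10:3→10,4→10,s→10,y→10,c→10 11:3→11,4→9,s→10,y→17,c→11 12:3→12,4→18,s→17,y→12,c→12 13:3→13,4→10,s→18,y→13,c→13 14:3→10,4→19,s→10,y→14,c→20 15:3→15,4→15,s→20,y→21,c→15 16:3→16,4→22,s→17,y→16,c→16 17:3→17,4→23,s→10,y→17,c→17 18:3→18,4→10,s→24,y→18,c→18 19:3→10,4→19,s→10,y→10,c→19 20:3→10,4→19,s→10,y→25,c→20 21:3→21,4→22,s→25,y→21,c→21 22:3→22,4→10,s→26,y→22,c→22 23:3→23,4→10,s→10,y→10,c→23 24:3→24,4→10,s→10,y→24,c→24 25:3→10,4→27,s→10,y→25,c→25 26:3→10,4→10,s→10,y→26,c→26 27:3→10,4→10,s→10,y→10,c→27.
'sss': run [45, 41, 27, 5] end={s16,s25,s27,s40,s55} rej; 3/3 del acc.
'ss4y': run [45, 41, 27, 13, 1] end={s40} ∉↓L; 4/4 single-dels accept.
'cy44': run [45, 39, 24, 15, 1] end={s40} ∉↓L; 4/4 deletions ∈↓L.
's44s3': |S_i|=[45, 41, 38, 25, 14, 1] end={s40} ∉↓L; 5/5 del acc.
4 obstructions.


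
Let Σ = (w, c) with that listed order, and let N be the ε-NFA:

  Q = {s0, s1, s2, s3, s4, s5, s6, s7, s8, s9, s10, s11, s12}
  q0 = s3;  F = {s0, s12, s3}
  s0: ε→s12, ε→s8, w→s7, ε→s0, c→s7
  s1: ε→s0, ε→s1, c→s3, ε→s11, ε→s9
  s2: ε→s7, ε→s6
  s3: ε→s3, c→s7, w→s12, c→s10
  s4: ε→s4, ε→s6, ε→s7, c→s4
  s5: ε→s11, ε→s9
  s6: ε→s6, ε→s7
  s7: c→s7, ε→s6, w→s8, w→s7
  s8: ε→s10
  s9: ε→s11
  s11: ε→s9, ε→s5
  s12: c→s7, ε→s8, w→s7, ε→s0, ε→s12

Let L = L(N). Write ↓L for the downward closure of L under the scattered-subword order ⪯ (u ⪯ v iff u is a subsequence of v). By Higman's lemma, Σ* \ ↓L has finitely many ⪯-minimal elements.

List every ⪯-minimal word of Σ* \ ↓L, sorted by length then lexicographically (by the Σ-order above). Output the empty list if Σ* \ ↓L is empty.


|Q|=13, |F|=3, |δ|=37 (25 ε).
min D↑ (3 st, q0=0, F={2}): 0:w→1,c→2 1:w→2,c→2 2:w→2,c→2 (ε-aug+det+¬).
'c': N↓-sim [7, 4] end={s10,s6,s7,s8} ∉↓L; 1/1 del acc.
'ww': run [7, 6, 4] end={s10,s6,s7,s8} ∉↓L; 2/2 single-dels accept.
2 words, ⪯-incomp.

min(Σ*\↓L) = [c, ww].


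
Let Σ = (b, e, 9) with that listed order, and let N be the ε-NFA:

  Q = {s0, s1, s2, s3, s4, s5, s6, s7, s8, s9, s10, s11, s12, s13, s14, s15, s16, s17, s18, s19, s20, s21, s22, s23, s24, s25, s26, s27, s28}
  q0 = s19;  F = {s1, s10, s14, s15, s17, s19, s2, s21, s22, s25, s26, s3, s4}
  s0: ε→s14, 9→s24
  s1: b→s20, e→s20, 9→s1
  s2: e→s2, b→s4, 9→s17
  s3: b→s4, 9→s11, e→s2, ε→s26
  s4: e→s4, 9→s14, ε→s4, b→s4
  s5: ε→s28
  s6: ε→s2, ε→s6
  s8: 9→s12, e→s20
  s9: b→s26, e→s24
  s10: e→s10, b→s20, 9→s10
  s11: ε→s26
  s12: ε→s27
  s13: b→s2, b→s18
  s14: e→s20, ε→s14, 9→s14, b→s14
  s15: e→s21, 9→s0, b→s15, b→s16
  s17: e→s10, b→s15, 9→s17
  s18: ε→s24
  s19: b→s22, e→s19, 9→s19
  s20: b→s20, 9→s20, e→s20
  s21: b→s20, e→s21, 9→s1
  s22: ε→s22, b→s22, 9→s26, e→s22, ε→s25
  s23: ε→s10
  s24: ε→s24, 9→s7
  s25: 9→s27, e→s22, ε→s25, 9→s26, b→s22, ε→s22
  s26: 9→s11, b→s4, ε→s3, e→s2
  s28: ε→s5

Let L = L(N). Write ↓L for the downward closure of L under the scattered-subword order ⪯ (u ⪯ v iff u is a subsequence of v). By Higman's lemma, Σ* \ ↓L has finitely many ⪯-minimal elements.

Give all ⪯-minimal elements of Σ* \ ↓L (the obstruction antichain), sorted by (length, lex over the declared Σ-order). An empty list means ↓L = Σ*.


Antichain: [b9b9e, b9e9eb].

|Q|=29, |F|=13, |δ|=70 (18 ε).
min D↑ (12 st, q0=0, F={7}): 0:b→1,e→0,9→0 1:b→1,e→1,9→2 2:b→3,e→4,9→2 3:b→3,e→3,9→5 4:b→3,e→4,9→6 5:b→5,e→7,9→5 6:b→8,e→9,9→6 7:b→7,e→7,9→7 8:b→8,e→10,9→5 9:b→7,e→9,9→9 10:b→7,e→10,9→11 11:b→7,e→7,9→11.
'b9b9e': |S_i|=[20, 19, 17, 10, 6, 1] end={s20} rej; 5/5 single-dels accept.
'b9e9eb': |S_i|=[20, 19, 17, 13, 11, 4, 1] end={s20} rej; 6/6 single-dels accept.
2 obstructions.
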